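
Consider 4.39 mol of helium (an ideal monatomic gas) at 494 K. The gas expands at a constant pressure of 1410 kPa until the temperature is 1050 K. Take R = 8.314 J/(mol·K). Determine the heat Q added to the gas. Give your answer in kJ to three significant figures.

Isobaric: W = nRΔT = (4.39)(8.314)(556) = 20293 J.
ΔU = nCᵥΔT with Cᵥ = 3R/2: ΔU = (4.39)(12.47)(556) = 30440 J.
Q = ΔU + W = 30440 + 20293 = 50733 J.

Q ≈ 50.7 kJ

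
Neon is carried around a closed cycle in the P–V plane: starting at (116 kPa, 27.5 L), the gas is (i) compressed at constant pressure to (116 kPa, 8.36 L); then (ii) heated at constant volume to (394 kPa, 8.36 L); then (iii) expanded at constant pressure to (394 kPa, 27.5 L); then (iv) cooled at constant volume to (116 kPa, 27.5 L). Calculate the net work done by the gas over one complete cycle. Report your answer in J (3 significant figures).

W_net ≈ 5320 J

Constant-volume legs do no work.
W(i) = (116)(8.36 − 27.5) = -2220 J; W(iii) = (394)(27.5 − 8.36) = 7541 J.
W_net = -2220 + 7541 = 5321 J (the clockwise enclosed area).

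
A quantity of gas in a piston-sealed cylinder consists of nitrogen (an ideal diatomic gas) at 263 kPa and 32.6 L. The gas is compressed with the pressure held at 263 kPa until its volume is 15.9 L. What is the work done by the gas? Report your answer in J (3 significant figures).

Isobaric: W = P ΔV.
W = (263 kPa)(15.9 − 32.6 L) = (263)(-16.7) = -4392 J.

W ≈ -4390 J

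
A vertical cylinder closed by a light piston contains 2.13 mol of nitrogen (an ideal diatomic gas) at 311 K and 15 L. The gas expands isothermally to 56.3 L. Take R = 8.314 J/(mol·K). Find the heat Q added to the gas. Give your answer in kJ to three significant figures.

Q ≈ 7.28 kJ

Isothermal ⇒ ΔU = 0, so Q = W = nRT ln(V₂/V₁).
Q = (2.13)(8.314)(311) ln(56.3/15) = 5507 × 1.323 = 7284 J.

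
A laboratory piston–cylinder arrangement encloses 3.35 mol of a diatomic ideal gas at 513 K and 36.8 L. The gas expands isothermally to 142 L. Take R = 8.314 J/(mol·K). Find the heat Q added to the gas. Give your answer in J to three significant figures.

Isothermal ⇒ ΔU = 0, so Q = W = nRT ln(V₂/V₁).
Q = (3.35)(8.314)(513) ln(142/36.8) = 14288 × 1.35 = 19294 J.

Q ≈ 19300 J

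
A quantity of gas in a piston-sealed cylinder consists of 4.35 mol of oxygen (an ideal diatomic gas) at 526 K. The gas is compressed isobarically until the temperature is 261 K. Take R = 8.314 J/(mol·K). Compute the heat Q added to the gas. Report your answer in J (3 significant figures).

Q ≈ -33500 J

Isobaric: W = nRΔT = (4.35)(8.314)(-265) = -9584 J.
ΔU = nCᵥΔT with Cᵥ = 5R/2: ΔU = (4.35)(20.79)(-265) = -23960 J.
Q = ΔU + W = -23960 − 9584 = -33544 J.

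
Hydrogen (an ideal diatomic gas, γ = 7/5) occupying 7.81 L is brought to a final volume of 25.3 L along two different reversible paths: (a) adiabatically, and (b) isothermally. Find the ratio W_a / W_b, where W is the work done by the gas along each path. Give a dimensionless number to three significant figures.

W_a / W_b ≈ 0.798

Path (a) adiabatic: W = P₁V₁(1 − (V₁/V₂)^(γ−1))/(γ−1) → W_a/(P₁V₁) = 0.9377.
Path (b) isothermal: W = P₁V₁ ln(V₂/V₁) → W_b/(P₁V₁) = 1.175.
W_a / W_b = 0.9377 / 1.175 = 0.7978.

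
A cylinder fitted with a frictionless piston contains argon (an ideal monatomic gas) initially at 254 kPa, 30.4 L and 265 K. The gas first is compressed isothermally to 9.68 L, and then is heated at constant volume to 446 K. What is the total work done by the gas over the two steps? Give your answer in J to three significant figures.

Step 1 (isothermal): W = P₁V₁ ln(V₂/V₁) = (7722) ln(9.68/30.4) = -8836 J.
Step 2 (isochoric): W = 0 (constant volume).
W_total = -8836 + 0 = -8836 J.

W_total ≈ -8840 J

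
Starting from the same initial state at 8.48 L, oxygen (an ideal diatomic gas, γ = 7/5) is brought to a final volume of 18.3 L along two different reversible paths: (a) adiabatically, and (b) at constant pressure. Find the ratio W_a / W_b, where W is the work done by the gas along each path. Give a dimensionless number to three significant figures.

Path (a) adiabatic: W = P₁V₁(1 − (V₁/V₂)^(γ−1))/(γ−1) → W_a/(P₁V₁) = 0.6621.
Path (b) isobaric: W = P₁(V₂ − V₁) → W_b/(P₁V₁) = 1.158.
W_a / W_b = 0.6621 / 1.158 = 0.5718.

W_a / W_b ≈ 0.572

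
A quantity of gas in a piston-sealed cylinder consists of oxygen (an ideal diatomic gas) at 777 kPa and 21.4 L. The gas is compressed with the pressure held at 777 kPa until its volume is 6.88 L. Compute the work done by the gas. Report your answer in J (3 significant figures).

W ≈ -11300 J

Isobaric: W = P ΔV.
W = (777 kPa)(6.88 − 21.4 L) = (777)(-14.52) = -11282 J.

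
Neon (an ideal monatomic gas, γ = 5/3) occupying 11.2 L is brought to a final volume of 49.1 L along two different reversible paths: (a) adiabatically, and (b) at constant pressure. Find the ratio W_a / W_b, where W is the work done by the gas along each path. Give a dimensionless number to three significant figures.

W_a / W_b ≈ 0.278

Path (a) adiabatic: W = P₁V₁(1 − (V₁/V₂)^(γ−1))/(γ−1) → W_a/(P₁V₁) = 0.94.
Path (b) isobaric: W = P₁(V₂ − V₁) → W_b/(P₁V₁) = 3.384.
W_a / W_b = 0.94 / 3.384 = 0.2778.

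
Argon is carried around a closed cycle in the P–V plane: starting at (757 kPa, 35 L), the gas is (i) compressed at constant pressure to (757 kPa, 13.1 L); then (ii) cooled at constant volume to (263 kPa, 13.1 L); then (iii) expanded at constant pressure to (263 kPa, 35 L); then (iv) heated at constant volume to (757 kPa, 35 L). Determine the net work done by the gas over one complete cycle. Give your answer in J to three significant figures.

W_net ≈ -10800 J

Constant-volume legs do no work.
W(i) = (757)(13.1 − 35) = -16578 J; W(iii) = (263)(35 − 13.1) = 5760 J.
W_net = -16578 + 5760 = -10819 J (the counter-clockwise enclosed area).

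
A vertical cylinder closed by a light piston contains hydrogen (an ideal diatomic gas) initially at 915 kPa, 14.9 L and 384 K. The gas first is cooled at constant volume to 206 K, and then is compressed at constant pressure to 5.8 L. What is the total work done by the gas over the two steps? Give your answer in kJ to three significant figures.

W_total ≈ -4.47 kJ

Step 1 (isochoric): W = 0 (constant volume).
After step 1: P = 490.9 kPa (V unchanged).
Step 2 (isobaric): W = PΔV = (490.9 kPa)(5.8 − 14.9 L) = -4467 J.
W_total = 0 − 4467 = -4467 J.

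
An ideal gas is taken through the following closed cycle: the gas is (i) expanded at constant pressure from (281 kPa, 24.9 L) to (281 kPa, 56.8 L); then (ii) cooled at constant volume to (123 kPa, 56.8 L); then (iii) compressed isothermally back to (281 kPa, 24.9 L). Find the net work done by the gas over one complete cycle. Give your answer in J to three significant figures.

W_net ≈ 3200 J

Leg (i): W = PΔV = (281)(56.8 − 24.9) = 8964 J.
Leg (ii): W = 0.
Leg (iii): W = PᵢVᵢ ln(V_f/Vᵢ) = (6986) ln(24.9/56.8) = -5761 J.
W_net = 8964 − 5761 = 3202 J.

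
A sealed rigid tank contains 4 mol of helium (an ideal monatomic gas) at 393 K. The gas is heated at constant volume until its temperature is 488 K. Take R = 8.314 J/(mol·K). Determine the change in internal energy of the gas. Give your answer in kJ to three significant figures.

ΔU ≈ 4.74 kJ

Constant volume ⇒ W = 0, so Q = ΔU = nCᵥΔT with Cᵥ = 3R/2 = 12.47 J/(mol·K).
ΔU = (4)(12.47)(488 − 393) = 4739 J.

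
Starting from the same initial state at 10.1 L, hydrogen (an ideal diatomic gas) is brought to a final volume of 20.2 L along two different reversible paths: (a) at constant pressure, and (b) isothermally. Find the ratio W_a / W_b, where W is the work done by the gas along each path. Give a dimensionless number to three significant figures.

W_a / W_b ≈ 1.44

Path (a) isobaric: W = P₁(V₂ − V₁) → W_a/(P₁V₁) = 1.
Path (b) isothermal: W = P₁V₁ ln(V₂/V₁) → W_b/(P₁V₁) = 0.6931.
W_a / W_b = 1 / 0.6931 = 1.443.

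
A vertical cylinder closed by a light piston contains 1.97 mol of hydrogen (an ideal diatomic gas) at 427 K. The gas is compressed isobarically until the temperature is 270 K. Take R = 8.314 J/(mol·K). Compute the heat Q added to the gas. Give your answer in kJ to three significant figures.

Isobaric: W = nRΔT = (1.97)(8.314)(-157) = -2571 J.
ΔU = nCᵥΔT with Cᵥ = 5R/2: ΔU = (1.97)(20.79)(-157) = -6429 J.
Q = ΔU + W = -6429 − 2571 = -9000 J.

Q ≈ -9.00 kJ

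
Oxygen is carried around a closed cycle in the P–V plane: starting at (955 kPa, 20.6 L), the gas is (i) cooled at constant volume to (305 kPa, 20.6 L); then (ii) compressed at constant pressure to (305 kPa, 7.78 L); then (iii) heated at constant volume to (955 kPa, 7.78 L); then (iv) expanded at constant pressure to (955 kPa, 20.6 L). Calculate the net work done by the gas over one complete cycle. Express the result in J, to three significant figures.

Constant-volume legs do no work.
W(ii) = (305)(7.78 − 20.6) = -3910 J; W(iv) = (955)(20.6 − 7.78) = 12243 J.
W_net = -3910 + 12243 = 8333 J (the clockwise enclosed area).

W_net ≈ 8330 J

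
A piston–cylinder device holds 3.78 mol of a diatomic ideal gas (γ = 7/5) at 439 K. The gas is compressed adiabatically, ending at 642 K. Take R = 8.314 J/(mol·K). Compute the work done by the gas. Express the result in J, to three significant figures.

Adiabatic ⇒ Q = 0, so W_by = −ΔU = nCᵥ(T₁ − T₂).
Cᵥ = 5R/2 = 20.79 J/(mol·K).
W = (3.78)(20.79)(439 − 642) = -15949 J.

W ≈ -15900 J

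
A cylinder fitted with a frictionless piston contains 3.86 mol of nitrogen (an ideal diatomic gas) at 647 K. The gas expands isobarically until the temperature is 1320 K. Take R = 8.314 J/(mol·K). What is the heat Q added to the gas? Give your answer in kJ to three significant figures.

Isobaric: W = nRΔT = (3.86)(8.314)(673) = 21598 J.
ΔU = nCᵥΔT with Cᵥ = 5R/2: ΔU = (3.86)(20.79)(673) = 53995 J.
Q = ΔU + W = 53995 + 21598 = 75593 J.

Q ≈ 75.6 kJ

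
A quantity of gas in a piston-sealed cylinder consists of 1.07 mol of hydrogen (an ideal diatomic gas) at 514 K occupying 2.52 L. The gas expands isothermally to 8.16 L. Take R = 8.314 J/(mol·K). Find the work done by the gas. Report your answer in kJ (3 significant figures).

Isothermal: W = nRT ln(V₂/V₁).
W = (1.07)(8.314)(514) × ln(8.16/2.52)
  = 4573 × 1.175
W_by_gas = 5373 J.

W ≈ 5.37 kJ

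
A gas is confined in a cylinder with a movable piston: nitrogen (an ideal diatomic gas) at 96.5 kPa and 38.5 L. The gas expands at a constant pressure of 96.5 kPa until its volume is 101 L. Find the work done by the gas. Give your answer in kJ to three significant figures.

W ≈ 6.03 kJ

Isobaric: W = P ΔV.
W = (96.5 kPa)(101 − 38.5 L) = (96.5)(62.5) = 6031 J.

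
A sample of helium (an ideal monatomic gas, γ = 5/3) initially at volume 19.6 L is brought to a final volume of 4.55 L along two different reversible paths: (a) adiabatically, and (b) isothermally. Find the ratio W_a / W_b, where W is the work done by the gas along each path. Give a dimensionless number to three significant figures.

W_a / W_b ≈ 1.69

Path (a) adiabatic: W = P₁V₁(1 − (V₁/V₂)^(γ−1))/(γ−1) → W_a/(P₁V₁) = -2.471.
Path (b) isothermal: W = P₁V₁ ln(V₂/V₁) → W_b/(P₁V₁) = -1.46.
W_a / W_b = -2.471 / -1.46 = 1.692.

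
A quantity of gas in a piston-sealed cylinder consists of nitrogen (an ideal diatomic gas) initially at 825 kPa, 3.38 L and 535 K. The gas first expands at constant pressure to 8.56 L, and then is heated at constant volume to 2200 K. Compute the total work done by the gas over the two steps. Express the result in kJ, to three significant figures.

W_total ≈ 4.27 kJ

Step 1 (isobaric): W = PΔV = (825 kPa)(8.56 − 3.38 L) = 4274 J.
Step 2 (isochoric): W = 0 (constant volume).
W_total = 4274 + 0 = 4274 J.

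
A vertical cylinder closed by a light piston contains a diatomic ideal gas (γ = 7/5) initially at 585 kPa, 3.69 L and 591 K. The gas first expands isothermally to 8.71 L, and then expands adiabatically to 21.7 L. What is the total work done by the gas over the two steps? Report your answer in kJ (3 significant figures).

W_total ≈ 3.50 kJ

Step 1 (isothermal): W = P₁V₁ ln(V₂/V₁) = (2159) ln(8.71/3.69) = 1854 J.
After step 1: P = 247.8 kPa, V = 8.71 L, T = 591 K.
Step 2 (adiabatic): W = (P₁V₁ − P₂V₂)/(γ−1) = (2159 − 1498)/0.4 = 1651 J.
W_total = 1854 + 1651 = 3505 J.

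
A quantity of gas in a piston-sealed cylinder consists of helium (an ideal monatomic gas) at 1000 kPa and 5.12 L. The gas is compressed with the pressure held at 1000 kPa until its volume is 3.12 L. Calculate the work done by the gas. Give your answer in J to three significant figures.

Isobaric: W = P ΔV.
W = (1000 kPa)(3.12 − 5.12 L) = (1000)(-2) = -2000 J.

W ≈ -2000 J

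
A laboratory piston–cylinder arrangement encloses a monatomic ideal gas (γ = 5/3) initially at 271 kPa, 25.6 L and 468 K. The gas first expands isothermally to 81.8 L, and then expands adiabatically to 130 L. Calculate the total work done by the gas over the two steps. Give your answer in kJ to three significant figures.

Step 1 (isothermal): W = P₁V₁ ln(V₂/V₁) = (6938) ln(81.8/25.6) = 8059 J.
After step 1: P = 84.81 kPa, V = 81.8 L, T = 468 K.
Step 2 (adiabatic): W = (P₁V₁ − P₂V₂)/(γ−1) = (6938 − 5094)/0.667 = 2765 J.
W_total = 8059 + 2765 = 10824 J.

W_total ≈ 10.8 kJ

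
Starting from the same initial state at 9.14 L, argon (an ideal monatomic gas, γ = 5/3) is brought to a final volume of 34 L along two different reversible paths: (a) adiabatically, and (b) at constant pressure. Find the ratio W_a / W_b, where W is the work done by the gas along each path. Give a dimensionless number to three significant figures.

W_a / W_b ≈ 0.322

Path (a) adiabatic: W = P₁V₁(1 − (V₁/V₂)^(γ−1))/(γ−1) → W_a/(P₁V₁) = 0.8752.
Path (b) isobaric: W = P₁(V₂ − V₁) → W_b/(P₁V₁) = 2.72.
W_a / W_b = 0.8752 / 2.72 = 0.3218.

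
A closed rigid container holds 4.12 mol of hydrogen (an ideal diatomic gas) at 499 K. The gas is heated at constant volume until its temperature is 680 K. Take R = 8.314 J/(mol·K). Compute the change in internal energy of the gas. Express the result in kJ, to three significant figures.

Constant volume ⇒ W = 0, so Q = ΔU = nCᵥΔT with Cᵥ = 5R/2 = 20.79 J/(mol·K).
ΔU = (4.12)(20.79)(680 − 499) = 15500 J.

ΔU ≈ 15.5 kJ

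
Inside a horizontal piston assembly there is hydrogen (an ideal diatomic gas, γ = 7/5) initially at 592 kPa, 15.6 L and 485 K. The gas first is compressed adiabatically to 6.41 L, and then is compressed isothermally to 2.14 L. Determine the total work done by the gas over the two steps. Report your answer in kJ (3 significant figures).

Step 1 (adiabatic): W = (P₁V₁ − P₂V₂)/(γ−1) = (9235 − 13181)/0.4 = -9865 J.
After step 1: P = 2056 kPa, V = 6.41 L, T = 692.2 K.
Step 2 (isothermal): W = P₁V₁ ln(V₂/V₁) = (13181) ln(2.14/6.41) = -14460 J.
W_total = -9865 − 14460 = -24325 J.

W_total ≈ -24.3 kJ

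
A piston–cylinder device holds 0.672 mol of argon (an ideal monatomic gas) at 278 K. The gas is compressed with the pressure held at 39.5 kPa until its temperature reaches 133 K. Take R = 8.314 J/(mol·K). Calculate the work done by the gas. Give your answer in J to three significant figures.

W ≈ -810 J

Isobaric: W = P ΔV = nR ΔT.
W = (0.672)(8.314)(133 − 278) = -810.1 J.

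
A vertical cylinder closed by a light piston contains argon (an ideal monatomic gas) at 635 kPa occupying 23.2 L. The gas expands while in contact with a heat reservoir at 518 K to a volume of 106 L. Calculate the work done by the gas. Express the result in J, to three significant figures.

Isothermal: W = nRT ln(V₂/V₁) = P₁V₁ ln(V₂/V₁).
P₁V₁ = (635 kPa)(23.2 L) = 14732 J.
W = 14732 × ln(106/23.2) = 14732 × 1.519
W_by_gas = 22382 J.

W ≈ 22400 J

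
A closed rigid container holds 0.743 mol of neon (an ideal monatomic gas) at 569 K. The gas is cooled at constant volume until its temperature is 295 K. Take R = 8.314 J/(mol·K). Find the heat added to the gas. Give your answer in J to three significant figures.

Constant volume ⇒ W = 0, so Q = ΔU = nCᵥΔT with Cᵥ = 3R/2 = 12.47 J/(mol·K).
ΔU = (0.743)(12.47)(295 − 569) = -2539 J.

Q ≈ -2540 J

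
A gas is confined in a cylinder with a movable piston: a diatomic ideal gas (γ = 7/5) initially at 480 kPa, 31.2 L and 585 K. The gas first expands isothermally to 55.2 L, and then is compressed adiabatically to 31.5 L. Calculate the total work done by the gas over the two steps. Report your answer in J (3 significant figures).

Step 1 (isothermal): W = P₁V₁ ln(V₂/V₁) = (14976) ln(55.2/31.2) = 8544 J.
After step 1: P = 271.3 kPa, V = 55.2 L, T = 585 K.
Step 2 (adiabatic): W = (P₁V₁ − P₂V₂)/(γ−1) = (14976 − 18743)/0.4 = -9418 J.
W_total = 8544 − 9418 = -873.9 J.

W_total ≈ -874 J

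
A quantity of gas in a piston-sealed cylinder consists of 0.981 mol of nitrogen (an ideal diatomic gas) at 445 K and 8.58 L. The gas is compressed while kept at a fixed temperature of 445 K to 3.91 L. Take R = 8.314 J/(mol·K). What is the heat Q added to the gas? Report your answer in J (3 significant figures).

Isothermal ⇒ ΔU = 0, so Q = W = nRT ln(V₂/V₁).
Q = (0.981)(8.314)(445) ln(3.91/8.58) = 3629 × -0.7859 = -2852 J.

Q ≈ -2850 J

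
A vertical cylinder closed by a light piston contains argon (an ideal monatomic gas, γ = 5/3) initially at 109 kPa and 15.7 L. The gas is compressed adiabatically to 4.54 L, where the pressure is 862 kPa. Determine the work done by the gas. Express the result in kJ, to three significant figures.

W ≈ -3.30 kJ

Adiabatic: W = (P₁V₁ − P₂V₂)/(γ − 1) with γ = 5/3.
P₁V₁ = 1711 J, P₂V₂ = 3913 J.
W = (1711 − 3913) / 0.6667 = -3303 J.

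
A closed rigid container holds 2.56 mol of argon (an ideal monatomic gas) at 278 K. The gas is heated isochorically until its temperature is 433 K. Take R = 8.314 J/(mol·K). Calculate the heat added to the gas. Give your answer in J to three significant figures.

Q ≈ 4950 J

Constant volume ⇒ W = 0, so Q = ΔU = nCᵥΔT with Cᵥ = 3R/2 = 12.47 J/(mol·K).
ΔU = (2.56)(12.47)(433 − 278) = 4948 J.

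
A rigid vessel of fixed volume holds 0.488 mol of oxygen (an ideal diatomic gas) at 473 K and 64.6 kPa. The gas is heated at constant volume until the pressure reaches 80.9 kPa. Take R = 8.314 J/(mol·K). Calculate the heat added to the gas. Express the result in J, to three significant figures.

Constant volume ⇒ W = 0, so Q = ΔU = nCᵥΔT with Cᵥ = 5R/2 = 20.79 J/(mol·K).
At constant V, T₂/T₁ = P₂/P₁ ⇒ ΔT = T₁(P₂/P₁ − 1) = 473·(80.9/64.6 − 1) = 119.3 K.
ΔU = (0.488)(20.79)(119.3) = 1211 J.

Q ≈ 1210 J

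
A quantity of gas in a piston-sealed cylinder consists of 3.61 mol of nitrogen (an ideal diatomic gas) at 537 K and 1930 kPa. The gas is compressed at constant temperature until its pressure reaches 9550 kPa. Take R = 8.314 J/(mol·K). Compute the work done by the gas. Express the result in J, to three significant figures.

W ≈ -25800 J

Isothermal process: W = nRT ln(V₂/V₁) = nRT ln(P₁/P₂).
W = (3.61)(8.314)(537) × ln(1930/9550)
  = 16117 × ln(0.2021) = 16117 × -1.599
W_by_gas = -25772 J.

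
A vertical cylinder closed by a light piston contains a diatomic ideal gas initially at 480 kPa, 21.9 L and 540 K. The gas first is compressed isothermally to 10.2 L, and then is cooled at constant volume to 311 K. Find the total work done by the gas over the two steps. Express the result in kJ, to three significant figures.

Step 1 (isothermal): W = P₁V₁ ln(V₂/V₁) = (10512) ln(10.2/21.9) = -8032 J.
Step 2 (isochoric): W = 0 (constant volume).
W_total = -8032 + 0 = -8032 J.

W_total ≈ -8.03 kJ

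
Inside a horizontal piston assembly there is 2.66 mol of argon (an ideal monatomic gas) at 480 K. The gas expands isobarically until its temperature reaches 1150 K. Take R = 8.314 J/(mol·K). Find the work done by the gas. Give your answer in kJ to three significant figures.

W ≈ 14.8 kJ

Isobaric: W = P ΔV = nR ΔT.
W = (2.66)(8.314)(1150 − 480) = 14817 J.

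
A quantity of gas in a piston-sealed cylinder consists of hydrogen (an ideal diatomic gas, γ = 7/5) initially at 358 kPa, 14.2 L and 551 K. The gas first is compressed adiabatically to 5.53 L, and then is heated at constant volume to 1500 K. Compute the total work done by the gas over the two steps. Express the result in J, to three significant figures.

W_total ≈ -5820 J

Step 1 (adiabatic): W = (P₁V₁ − P₂V₂)/(γ−1) = (5084 − 7413)/0.4 = -5824 J.
Step 2 (isochoric): W = 0 (constant volume).
W_total = -5824 + 0 = -5824 J.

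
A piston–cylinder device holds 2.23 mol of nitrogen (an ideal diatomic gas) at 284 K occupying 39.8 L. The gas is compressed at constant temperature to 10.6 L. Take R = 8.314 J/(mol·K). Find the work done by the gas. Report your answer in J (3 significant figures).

Isothermal: W = nRT ln(V₂/V₁).
W = (2.23)(8.314)(284) × ln(10.6/39.8)
  = 5265 × -1.323
W_by_gas = -6966 J.

W ≈ -6970 J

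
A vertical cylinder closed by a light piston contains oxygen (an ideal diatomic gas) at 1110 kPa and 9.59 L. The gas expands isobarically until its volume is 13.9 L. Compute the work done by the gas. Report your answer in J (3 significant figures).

W ≈ 4780 J

Isobaric: W = P ΔV.
W = (1110 kPa)(13.9 − 9.59 L) = (1110)(4.31) = 4784 J.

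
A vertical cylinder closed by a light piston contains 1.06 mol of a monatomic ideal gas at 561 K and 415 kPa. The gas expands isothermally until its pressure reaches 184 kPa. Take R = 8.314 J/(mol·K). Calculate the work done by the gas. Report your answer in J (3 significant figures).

W ≈ 4020 J

Isothermal process: W = nRT ln(V₂/V₁) = nRT ln(P₁/P₂).
W = (1.06)(8.314)(561) × ln(415/184)
  = 4944 × ln(2.255) = 4944 × 0.8133
W_by_gas = 4021 J.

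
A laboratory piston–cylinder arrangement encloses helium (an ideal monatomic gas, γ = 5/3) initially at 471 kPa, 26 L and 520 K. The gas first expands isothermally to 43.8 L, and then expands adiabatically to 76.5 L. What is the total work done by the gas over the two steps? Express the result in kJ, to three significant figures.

Step 1 (isothermal): W = P₁V₁ ln(V₂/V₁) = (12246) ln(43.8/26) = 6387 J.
After step 1: P = 279.6 kPa, V = 43.8 L, T = 520 K.
Step 2 (adiabatic): W = (P₁V₁ − P₂V₂)/(γ−1) = (12246 − 8444)/0.667 = 5703 J.
W_total = 6387 + 5703 = 12090 J.

W_total ≈ 12.1 kJ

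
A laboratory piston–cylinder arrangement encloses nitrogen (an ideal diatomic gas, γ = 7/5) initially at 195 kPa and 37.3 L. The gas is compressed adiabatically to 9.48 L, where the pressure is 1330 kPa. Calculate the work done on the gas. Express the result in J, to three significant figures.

W ≈ 13300 J

Adiabatic: W = (P₁V₁ − P₂V₂)/(γ − 1) with γ = 7/5.
P₁V₁ = 7273 J, P₂V₂ = 12608 J.
W = (7273 − 12608) / 0.4 = -13337 J.
Work on gas = −W_by = 13337 J.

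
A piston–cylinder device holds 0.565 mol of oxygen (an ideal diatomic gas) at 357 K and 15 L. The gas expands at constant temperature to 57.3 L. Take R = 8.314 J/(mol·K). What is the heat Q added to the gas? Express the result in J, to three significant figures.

Isothermal ⇒ ΔU = 0, so Q = W = nRT ln(V₂/V₁).
Q = (0.565)(8.314)(357) ln(57.3/15) = 1677 × 1.34 = 2248 J.

Q ≈ 2250 J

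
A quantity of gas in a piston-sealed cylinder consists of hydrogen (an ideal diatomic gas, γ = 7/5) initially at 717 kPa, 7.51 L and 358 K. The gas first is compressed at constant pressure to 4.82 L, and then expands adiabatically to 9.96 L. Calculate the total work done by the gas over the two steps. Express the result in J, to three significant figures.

W_total ≈ 248 J

Step 1 (isobaric): W = PΔV = (717 kPa)(4.82 − 7.51 L) = -1929 J.
After step 1: P = 717 kPa, V = 4.82 L, T = 229.8 K.
Step 2 (adiabatic): W = (P₁V₁ − P₂V₂)/(γ−1) = (3456 − 2585)/0.4 = 2177 J.
W_total = -1929 + 2177 = 248.3 J.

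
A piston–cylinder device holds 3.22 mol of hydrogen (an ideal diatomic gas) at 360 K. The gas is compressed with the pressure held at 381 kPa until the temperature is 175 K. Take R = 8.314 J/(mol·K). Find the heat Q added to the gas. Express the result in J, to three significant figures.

Isobaric: W = nRΔT = (3.22)(8.314)(-185) = -4953 J.
ΔU = nCᵥΔT with Cᵥ = 5R/2: ΔU = (3.22)(20.79)(-185) = -12382 J.
Q = ΔU + W = -12382 − 4953 = -17334 J.

Q ≈ -17300 J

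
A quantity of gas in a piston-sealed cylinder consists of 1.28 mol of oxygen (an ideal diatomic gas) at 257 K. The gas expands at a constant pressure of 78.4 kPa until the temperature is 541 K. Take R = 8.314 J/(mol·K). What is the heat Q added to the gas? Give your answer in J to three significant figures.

Isobaric: W = nRΔT = (1.28)(8.314)(284) = 3022 J.
ΔU = nCᵥΔT with Cᵥ = 5R/2: ΔU = (1.28)(20.79)(284) = 7556 J.
Q = ΔU + W = 7556 + 3022 = 10578 J.

Q ≈ 10600 J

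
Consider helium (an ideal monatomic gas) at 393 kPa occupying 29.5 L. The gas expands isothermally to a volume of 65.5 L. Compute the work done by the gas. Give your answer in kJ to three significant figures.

W ≈ 9.25 kJ

Isothermal: W = nRT ln(V₂/V₁) = P₁V₁ ln(V₂/V₁).
P₁V₁ = (393 kPa)(29.5 L) = 11594 J.
W = 11594 × ln(65.5/29.5) = 11594 × 0.7977
W_by_gas = 9248 J.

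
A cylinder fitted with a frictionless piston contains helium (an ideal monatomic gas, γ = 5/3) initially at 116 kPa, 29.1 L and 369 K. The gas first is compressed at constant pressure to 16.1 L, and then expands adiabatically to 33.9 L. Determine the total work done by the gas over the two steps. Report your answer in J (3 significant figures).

W_total ≈ -412 J

Step 1 (isobaric): W = PΔV = (116 kPa)(16.1 − 29.1 L) = -1508 J.
After step 1: P = 116 kPa, V = 16.1 L, T = 204.2 K.
Step 2 (adiabatic): W = (P₁V₁ − P₂V₂)/(γ−1) = (1868 − 1137)/0.667 = 1096 J.
W_total = -1508 + 1096 = -411.9 J.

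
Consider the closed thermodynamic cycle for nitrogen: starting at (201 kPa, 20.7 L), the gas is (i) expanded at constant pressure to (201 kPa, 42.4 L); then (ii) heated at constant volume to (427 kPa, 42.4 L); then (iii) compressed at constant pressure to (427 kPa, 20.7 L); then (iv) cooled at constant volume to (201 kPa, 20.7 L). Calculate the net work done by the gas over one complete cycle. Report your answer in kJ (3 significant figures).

Constant-volume legs do no work.
W(i) = (201)(42.4 − 20.7) = 4362 J; W(iii) = (427)(20.7 − 42.4) = -9266 J.
W_net = 4362 − 9266 = -4904 J (the counter-clockwise enclosed area).

W_net ≈ -4.90 kJ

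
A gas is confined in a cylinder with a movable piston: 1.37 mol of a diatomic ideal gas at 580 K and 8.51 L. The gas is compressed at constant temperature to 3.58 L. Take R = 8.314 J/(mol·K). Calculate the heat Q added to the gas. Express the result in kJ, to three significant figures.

Q ≈ -5.72 kJ

Isothermal ⇒ ΔU = 0, so Q = W = nRT ln(V₂/V₁).
Q = (1.37)(8.314)(580) ln(3.58/8.51) = 6606 × -0.8659 = -5720 J.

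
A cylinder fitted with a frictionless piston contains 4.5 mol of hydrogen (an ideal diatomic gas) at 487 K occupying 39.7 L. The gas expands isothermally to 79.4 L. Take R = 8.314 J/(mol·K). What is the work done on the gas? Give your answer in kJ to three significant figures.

W ≈ -12.6 kJ

Isothermal: W = nRT ln(V₂/V₁).
W = (4.5)(8.314)(487) × ln(79.4/39.7)
  = 18220 × 0.6931
W_by_gas = 12629 J; work on gas = −W_by = -12629 J.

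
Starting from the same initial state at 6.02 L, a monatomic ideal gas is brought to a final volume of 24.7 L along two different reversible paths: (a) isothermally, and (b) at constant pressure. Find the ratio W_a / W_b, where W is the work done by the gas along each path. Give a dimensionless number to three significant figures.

W_a / W_b ≈ 0.455

Path (a) isothermal: W = P₁V₁ ln(V₂/V₁) → W_a/(P₁V₁) = 1.412.
Path (b) isobaric: W = P₁(V₂ − V₁) → W_b/(P₁V₁) = 3.103.
W_a / W_b = 1.412 / 3.103 = 0.455.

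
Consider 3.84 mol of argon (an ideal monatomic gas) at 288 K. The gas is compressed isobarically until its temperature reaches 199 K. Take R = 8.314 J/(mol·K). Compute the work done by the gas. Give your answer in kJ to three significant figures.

Isobaric: W = P ΔV = nR ΔT.
W = (3.84)(8.314)(199 − 288) = -2841 J.

W ≈ -2.84 kJ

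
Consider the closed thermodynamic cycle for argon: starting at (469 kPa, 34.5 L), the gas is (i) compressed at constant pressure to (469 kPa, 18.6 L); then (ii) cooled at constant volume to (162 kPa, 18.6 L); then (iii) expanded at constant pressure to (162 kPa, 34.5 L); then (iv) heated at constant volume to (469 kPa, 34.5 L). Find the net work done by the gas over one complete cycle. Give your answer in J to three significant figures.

Constant-volume legs do no work.
W(i) = (469)(18.6 − 34.5) = -7457 J; W(iii) = (162)(34.5 − 18.6) = 2576 J.
W_net = -7457 + 2576 = -4881 J (the counter-clockwise enclosed area).

W_net ≈ -4880 J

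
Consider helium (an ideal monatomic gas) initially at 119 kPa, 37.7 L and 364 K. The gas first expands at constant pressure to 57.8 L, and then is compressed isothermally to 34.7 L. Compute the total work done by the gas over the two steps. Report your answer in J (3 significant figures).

W_total ≈ -1120 J

Step 1 (isobaric): W = PΔV = (119 kPa)(57.8 − 37.7 L) = 2392 J.
After step 1: P = 119 kPa, V = 57.8 L, T = 558.1 K.
Step 2 (isothermal): W = P₁V₁ ln(V₂/V₁) = (6878) ln(34.7/57.8) = -3510 J.
W_total = 2392 − 3510 = -1118 J.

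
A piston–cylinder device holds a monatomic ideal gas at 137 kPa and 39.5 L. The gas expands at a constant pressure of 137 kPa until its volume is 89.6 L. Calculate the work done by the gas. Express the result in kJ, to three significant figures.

W ≈ 6.86 kJ

Isobaric: W = P ΔV.
W = (137 kPa)(89.6 − 39.5 L) = (137)(50.1) = 6864 J.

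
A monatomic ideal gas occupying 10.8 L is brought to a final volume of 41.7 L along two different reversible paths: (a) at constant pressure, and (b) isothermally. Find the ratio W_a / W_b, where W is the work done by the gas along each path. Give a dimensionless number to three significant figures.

Path (a) isobaric: W = P₁(V₂ − V₁) → W_a/(P₁V₁) = 2.861.
Path (b) isothermal: W = P₁V₁ ln(V₂/V₁) → W_b/(P₁V₁) = 1.351.
W_a / W_b = 2.861 / 1.351 = 2.118.

W_a / W_b ≈ 2.12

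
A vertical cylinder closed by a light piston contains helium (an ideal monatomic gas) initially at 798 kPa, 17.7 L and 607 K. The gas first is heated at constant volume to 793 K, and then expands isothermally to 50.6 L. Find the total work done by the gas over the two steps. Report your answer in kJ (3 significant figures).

Step 1 (isochoric): W = 0 (constant volume).
After step 1: P = 1043 kPa (V unchanged).
Step 2 (isothermal): W = P₁V₁ ln(V₂/V₁) = (18453) ln(50.6/17.7) = 19383 J.
W_total = 0 + 19383 = 19383 J.

W_total ≈ 19.4 kJ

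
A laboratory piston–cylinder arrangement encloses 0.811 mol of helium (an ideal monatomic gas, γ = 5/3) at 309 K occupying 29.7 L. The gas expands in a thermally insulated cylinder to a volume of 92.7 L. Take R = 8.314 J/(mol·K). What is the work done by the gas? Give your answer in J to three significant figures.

W ≈ 1660 J

Adiabatic: TV^(γ−1) = const with γ = 5/3.
T₂ = T₁ (V₁/V₂)^(γ−1) = 309 × (29.7/92.7)^0.667 = 309 × 0.4682 = 144.7 K.
W_by = nCᵥ(T₁ − T₂) = (0.811)(12.47)(309 − 144.7) = 1662 J.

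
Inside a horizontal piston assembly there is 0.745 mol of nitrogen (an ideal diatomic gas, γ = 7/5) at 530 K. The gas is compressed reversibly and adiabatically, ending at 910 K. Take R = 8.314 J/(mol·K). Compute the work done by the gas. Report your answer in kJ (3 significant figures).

Adiabatic ⇒ Q = 0, so W_by = −ΔU = nCᵥ(T₁ − T₂).
Cᵥ = 5R/2 = 20.79 J/(mol·K).
W = (0.745)(20.79)(530 − 910) = -5884 J.

W ≈ -5.88 kJ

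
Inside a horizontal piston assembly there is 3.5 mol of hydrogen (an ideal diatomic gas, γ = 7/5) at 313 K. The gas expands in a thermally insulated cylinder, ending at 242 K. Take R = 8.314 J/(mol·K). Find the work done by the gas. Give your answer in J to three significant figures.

W ≈ 5170 J

Adiabatic ⇒ Q = 0, so W_by = −ΔU = nCᵥ(T₁ − T₂).
Cᵥ = 5R/2 = 20.79 J/(mol·K).
W = (3.5)(20.79)(313 − 242) = 5165 J.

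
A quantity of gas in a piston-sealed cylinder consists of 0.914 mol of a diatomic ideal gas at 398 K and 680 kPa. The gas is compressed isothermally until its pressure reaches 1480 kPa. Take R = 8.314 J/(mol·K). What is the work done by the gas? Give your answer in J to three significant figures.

Isothermal process: W = nRT ln(V₂/V₁) = nRT ln(P₁/P₂).
W = (0.914)(8.314)(398) × ln(680/1480)
  = 3024 × ln(0.4595) = 3024 × -0.7777
W_by_gas = -2352 J.

W ≈ -2350 J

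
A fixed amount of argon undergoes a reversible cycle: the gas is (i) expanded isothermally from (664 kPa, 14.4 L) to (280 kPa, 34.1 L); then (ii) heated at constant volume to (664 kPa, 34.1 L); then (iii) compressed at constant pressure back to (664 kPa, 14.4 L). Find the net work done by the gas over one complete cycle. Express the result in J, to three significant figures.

W_net ≈ -4840 J

Leg (i): W = PᵢVᵢ ln(V_f/Vᵢ) = (9562) ln(34.1/14.4) = 8243 J.
Leg (ii): W = 0.
Leg (iii): W = PΔV = (664)(14.4 − 34.1) = -13081 J.
W_net = 8243 − 13081 = -4838 J.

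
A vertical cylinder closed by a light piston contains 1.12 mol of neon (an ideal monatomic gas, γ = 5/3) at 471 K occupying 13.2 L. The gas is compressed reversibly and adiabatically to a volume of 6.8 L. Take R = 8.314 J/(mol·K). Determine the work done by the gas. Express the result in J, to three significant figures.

W ≈ -3660 J

Adiabatic: TV^(γ−1) = const with γ = 5/3.
T₂ = T₁ (V₁/V₂)^(γ−1) = 471 × (13.2/6.8)^0.667 = 471 × 1.556 = 732.9 K.
W_by = nCᵥ(T₁ − T₂) = (1.12)(12.47)(471 − 732.9) = -3659 J.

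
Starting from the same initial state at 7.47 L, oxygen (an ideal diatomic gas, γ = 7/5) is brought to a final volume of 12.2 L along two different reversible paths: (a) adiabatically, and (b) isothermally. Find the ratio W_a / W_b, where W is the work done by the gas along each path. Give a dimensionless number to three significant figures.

Path (a) adiabatic: W = P₁V₁(1 − (V₁/V₂)^(γ−1))/(γ−1) → W_a/(P₁V₁) = 0.4454.
Path (b) isothermal: W = P₁V₁ ln(V₂/V₁) → W_b/(P₁V₁) = 0.4905.
W_a / W_b = 0.4454 / 0.4905 = 0.908.

W_a / W_b ≈ 0.908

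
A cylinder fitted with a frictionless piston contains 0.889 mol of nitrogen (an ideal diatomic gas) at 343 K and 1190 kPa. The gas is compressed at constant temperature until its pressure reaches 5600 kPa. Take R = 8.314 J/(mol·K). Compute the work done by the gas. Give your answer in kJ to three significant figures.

Isothermal process: W = nRT ln(V₂/V₁) = nRT ln(P₁/P₂).
W = (0.889)(8.314)(343) × ln(1190/5600)
  = 2535 × ln(0.2125) = 2535 × -1.549
W_by_gas = -3926 J.

W ≈ -3.93 kJ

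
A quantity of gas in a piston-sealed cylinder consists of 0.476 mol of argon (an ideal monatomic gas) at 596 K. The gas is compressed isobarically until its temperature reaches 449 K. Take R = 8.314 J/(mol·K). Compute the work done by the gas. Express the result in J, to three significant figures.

W ≈ -582 J

Isobaric: W = P ΔV = nR ΔT.
W = (0.476)(8.314)(449 − 596) = -581.7 J.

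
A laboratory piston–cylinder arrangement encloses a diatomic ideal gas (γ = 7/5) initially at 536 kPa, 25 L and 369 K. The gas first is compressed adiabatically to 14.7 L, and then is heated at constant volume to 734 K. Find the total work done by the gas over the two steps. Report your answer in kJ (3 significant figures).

Step 1 (adiabatic): W = (P₁V₁ − P₂V₂)/(γ−1) = (13400 − 16571)/0.4 = -7928 J.
Step 2 (isochoric): W = 0 (constant volume).
W_total = -7928 + 0 = -7928 J.

W_total ≈ -7.93 kJ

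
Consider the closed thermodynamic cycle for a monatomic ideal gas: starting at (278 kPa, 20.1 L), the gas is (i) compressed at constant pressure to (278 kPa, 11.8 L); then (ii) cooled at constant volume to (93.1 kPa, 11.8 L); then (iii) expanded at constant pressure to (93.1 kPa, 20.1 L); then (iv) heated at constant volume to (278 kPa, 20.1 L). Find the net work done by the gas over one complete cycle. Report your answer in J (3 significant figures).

W_net ≈ -1530 J

Constant-volume legs do no work.
W(i) = (278)(11.8 − 20.1) = -2307 J; W(iii) = (93.1)(20.1 − 11.8) = 772.7 J.
W_net = -2307 + 772.7 = -1535 J (the counter-clockwise enclosed area).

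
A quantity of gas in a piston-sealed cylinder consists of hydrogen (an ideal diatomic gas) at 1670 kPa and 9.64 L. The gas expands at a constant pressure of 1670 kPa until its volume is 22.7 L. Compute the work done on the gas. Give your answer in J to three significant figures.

W ≈ -21800 J

Isobaric: W = P ΔV.
W = (1670 kPa)(22.7 − 9.64 L) = (1670)(13.06) = 21810 J.
Work on gas = −W_by = -21810 J.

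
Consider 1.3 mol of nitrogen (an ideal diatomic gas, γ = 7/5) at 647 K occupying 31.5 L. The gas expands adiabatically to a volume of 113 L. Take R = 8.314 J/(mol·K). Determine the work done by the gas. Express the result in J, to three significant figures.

Adiabatic: TV^(γ−1) = const with γ = 7/5.
T₂ = T₁ (V₁/V₂)^(γ−1) = 647 × (31.5/113)^0.4 = 647 × 0.5999 = 388.1 K.
W_by = nCᵥ(T₁ − T₂) = (1.3)(20.79)(647 − 388.1) = 6994 J.

W ≈ 6990 J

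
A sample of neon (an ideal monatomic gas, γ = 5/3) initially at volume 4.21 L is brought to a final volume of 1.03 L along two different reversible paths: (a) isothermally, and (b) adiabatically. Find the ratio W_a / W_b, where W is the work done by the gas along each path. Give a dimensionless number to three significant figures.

W_a / W_b ≈ 0.603

Path (a) isothermal: W = P₁V₁ ln(V₂/V₁) → W_a/(P₁V₁) = -1.408.
Path (b) adiabatic: W = P₁V₁(1 − (V₁/V₂)^(γ−1))/(γ−1) → W_b/(P₁V₁) = -2.335.
W_a / W_b = -1.408 / -2.335 = 0.6031.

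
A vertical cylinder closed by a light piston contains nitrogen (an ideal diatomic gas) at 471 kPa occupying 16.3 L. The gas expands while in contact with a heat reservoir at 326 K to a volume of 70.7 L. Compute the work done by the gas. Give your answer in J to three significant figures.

W ≈ 11300 J

Isothermal: W = nRT ln(V₂/V₁) = P₁V₁ ln(V₂/V₁).
P₁V₁ = (471 kPa)(16.3 L) = 7677 J.
W = 7677 × ln(70.7/16.3) = 7677 × 1.467
W_by_gas = 11265 J.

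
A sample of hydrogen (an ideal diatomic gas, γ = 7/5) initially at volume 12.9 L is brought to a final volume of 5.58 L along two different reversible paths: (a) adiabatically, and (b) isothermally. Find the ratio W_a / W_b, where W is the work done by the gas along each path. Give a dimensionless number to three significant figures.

Path (a) adiabatic: W = P₁V₁(1 − (V₁/V₂)^(γ−1))/(γ−1) → W_a/(P₁V₁) = -0.9956.
Path (b) isothermal: W = P₁V₁ ln(V₂/V₁) → W_b/(P₁V₁) = -0.838.
W_a / W_b = -0.9956 / -0.838 = 1.188.

W_a / W_b ≈ 1.19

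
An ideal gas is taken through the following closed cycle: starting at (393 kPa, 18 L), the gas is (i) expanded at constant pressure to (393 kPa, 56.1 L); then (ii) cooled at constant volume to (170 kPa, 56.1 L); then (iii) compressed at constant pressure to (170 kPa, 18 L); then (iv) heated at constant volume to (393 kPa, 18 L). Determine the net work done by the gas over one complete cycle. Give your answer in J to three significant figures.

W_net ≈ 8500 J

Constant-volume legs do no work.
W(i) = (393)(56.1 − 18) = 14973 J; W(iii) = (170)(18 − 56.1) = -6477 J.
W_net = 14973 − 6477 = 8496 J (the clockwise enclosed area).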